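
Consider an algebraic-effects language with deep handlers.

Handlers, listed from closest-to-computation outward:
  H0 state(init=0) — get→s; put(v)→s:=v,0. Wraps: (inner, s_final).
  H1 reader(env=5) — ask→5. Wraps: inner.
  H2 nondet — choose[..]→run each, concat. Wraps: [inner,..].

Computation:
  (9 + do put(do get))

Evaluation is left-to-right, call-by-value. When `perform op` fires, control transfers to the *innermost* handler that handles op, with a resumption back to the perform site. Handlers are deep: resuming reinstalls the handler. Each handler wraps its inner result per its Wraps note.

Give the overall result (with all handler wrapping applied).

Answer: [(9, 0)]

Step-by-step:
get @ H0 ⇒ 0
put(0) @ H0 ⇒ s:=0
H0 returns (9, 0)
H1 returns (9, 0)
H2 returns [(9, 0)]
= [(9, 0)]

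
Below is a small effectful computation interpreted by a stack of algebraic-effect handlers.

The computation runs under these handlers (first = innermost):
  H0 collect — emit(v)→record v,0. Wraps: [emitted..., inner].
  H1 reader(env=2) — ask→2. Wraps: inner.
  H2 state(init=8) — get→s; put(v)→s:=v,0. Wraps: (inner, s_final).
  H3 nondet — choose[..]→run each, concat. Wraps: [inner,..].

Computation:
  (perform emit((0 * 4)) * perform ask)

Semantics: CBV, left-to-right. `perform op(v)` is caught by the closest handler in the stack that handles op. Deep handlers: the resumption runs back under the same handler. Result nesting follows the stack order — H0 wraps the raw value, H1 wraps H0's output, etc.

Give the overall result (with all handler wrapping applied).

Answer: [([0, 0], 8)]

Step-by-step:
emit(0) @ H0 ⇒ out+=0
ask @ H1 ⇒ 2
H0 returns [0, 0]
H1 returns [0, 0]
H2 returns ([0, 0], 8)
H3 returns [([0, 0], 8)]
= [([0, 0], 8)]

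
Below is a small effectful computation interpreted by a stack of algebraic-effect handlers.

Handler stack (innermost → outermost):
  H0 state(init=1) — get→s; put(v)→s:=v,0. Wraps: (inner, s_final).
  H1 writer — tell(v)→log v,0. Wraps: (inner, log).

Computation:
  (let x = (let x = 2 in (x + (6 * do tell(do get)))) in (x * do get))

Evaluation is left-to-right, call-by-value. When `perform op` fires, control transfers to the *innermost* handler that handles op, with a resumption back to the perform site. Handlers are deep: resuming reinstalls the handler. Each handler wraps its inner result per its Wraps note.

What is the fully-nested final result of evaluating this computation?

Step-by-step:
get @ H0 ⇒ 1
tell(1) @ H1 ⇒ log+=1
get @ H0 ⇒ 1
H0 returns (2, 1)
H1 returns ((2, 1), (1))
= ((2, 1), (1))

Answer: ((2, 1), (1))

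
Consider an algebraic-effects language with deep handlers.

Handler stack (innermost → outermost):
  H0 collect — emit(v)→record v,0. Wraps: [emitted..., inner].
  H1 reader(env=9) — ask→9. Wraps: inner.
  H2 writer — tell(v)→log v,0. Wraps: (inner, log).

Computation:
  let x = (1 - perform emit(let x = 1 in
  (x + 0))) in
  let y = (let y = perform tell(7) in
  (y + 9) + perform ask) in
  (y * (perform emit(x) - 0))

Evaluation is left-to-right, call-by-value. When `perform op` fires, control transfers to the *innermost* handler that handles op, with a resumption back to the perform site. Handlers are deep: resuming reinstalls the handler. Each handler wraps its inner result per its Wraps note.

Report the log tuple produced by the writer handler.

Answer: (7)

Working:
emit(1) @ H0 ⇒ out+=1
tell(7) @ H2 ⇒ log+=7
ask @ H1 ⇒ 9
emit(1) @ H0 ⇒ out+=1
H0 returns [1, 1, 0]
H1 returns [1, 1, 0]
H2 returns ([1, 1, 0], (7))
= ([1, 1, 0], (7))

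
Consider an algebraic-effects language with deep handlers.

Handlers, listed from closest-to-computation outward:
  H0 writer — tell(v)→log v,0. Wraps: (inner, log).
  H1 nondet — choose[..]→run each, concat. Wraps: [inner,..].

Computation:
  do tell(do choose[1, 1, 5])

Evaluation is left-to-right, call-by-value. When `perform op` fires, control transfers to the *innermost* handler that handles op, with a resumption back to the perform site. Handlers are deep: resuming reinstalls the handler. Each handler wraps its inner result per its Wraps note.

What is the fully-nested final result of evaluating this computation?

Answer: [(0, (1)), (0, (1)), (0, (5))]

Evaluation trace:
choose[1, 1, 5] @ H1
  branch[0] choose=1:
    tell(1) @ H0 ⇒ log+=1
    H0 returns (0, (1))
    H1 returns [(0, (1))]
  branch[1] choose=1:
    tell(1) @ H0 ⇒ log+=1
    H0 returns (0, (1))
    H1 returns [(0, (1))]
  branch[2] choose=5:
    tell(5) @ H0 ⇒ log+=5
    H0 returns (0, (5))
    H1 returns [(0, (5))]
= [(0, (1)), (0, (1)), (0, (5))]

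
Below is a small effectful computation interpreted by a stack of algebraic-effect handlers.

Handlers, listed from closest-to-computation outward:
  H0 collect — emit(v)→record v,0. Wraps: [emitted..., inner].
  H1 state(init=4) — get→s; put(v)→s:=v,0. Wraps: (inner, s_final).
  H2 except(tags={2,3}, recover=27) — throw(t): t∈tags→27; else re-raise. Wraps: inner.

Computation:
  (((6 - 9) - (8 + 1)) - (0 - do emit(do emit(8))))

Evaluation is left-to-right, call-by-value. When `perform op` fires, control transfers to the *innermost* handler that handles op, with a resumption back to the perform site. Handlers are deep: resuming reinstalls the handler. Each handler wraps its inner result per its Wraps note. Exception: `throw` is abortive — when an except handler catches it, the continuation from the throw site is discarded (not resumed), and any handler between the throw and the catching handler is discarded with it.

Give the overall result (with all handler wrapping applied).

Evaluation trace:
emit(8) @ H0 ⇒ out+=8
emit(0) @ H0 ⇒ out+=0
H0 returns [8, 0, -12]
H1 returns ([8, 0, -12], 4)
H2 returns ([8, 0, -12], 4)
= ([8, 0, -12], 4)

Answer: ([8, 0, -12], 4)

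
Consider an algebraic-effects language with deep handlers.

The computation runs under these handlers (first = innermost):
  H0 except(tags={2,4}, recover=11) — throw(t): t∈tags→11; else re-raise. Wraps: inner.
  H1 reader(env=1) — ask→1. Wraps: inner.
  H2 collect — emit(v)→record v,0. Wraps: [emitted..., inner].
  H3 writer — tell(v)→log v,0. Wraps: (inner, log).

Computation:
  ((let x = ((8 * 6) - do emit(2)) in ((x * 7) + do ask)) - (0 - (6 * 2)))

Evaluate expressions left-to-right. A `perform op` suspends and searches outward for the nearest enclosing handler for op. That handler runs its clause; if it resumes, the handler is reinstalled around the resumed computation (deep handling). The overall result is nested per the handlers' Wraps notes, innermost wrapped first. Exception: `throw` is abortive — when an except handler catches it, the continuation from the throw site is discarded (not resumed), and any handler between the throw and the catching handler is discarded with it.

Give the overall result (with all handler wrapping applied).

Working:
emit(2) @ H2 ⇒ out+=2
ask @ H1 ⇒ 1
H0 returns 349
H1 returns 349
H2 returns [2, 349]
H3 returns ([2, 349], ())
= ([2, 349], ())

Answer: ([2, 349], ())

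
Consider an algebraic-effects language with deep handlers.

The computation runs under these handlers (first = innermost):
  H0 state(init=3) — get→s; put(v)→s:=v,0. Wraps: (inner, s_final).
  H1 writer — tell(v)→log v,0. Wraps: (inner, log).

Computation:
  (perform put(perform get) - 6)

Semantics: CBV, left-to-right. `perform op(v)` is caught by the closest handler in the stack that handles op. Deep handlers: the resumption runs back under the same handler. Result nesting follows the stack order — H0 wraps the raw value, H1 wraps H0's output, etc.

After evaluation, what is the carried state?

Answer: 3

Step-by-step:
get @ H0 ⇒ 3
put(3) @ H0 ⇒ s:=3
H0 returns (-6, 3)
H1 returns ((-6, 3), ())
= ((-6, 3), ())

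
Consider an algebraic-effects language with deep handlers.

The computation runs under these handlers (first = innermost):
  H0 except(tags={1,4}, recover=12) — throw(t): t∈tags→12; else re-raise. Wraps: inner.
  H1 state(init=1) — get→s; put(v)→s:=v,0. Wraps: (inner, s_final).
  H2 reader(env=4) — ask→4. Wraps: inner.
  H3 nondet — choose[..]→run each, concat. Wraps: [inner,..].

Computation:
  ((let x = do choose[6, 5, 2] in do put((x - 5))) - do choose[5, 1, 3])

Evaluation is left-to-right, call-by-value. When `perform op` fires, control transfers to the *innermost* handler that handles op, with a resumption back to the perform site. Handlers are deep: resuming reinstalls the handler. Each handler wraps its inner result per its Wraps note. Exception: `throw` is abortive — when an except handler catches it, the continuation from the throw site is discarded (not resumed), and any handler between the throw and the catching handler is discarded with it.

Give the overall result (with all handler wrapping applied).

Evaluation trace:
choose[6, 5, 2] @ H3
  branch[0] choose=6:
    put(1) @ H1 ⇒ s:=1
    choose[5, 1, 3] @ H3
      branch[0] choose=5:
        H0 returns -5
        H1 returns (-5, 1)
        H2 returns (-5, 1)
        H3 returns [(-5, 1)]
      branch[1] choose=1:
        H0 returns -1
        H1 returns (-1, 1)
        H2 returns (-1, 1)
        H3 returns [(-1, 1)]
      branch[2] choose=3:
        H0 returns -3
        H1 returns (-3, 1)
        H2 returns (-3, 1)
        H3 returns [(-3, 1)]
  branch[1] choose=5:
    put(0) @ H1 ⇒ s:=0
    choose[5, 1, 3] @ H3
      branch[0] choose=5:
        H0 returns -5
        H1 returns (-5, 0)
        H2 returns (-5, 0)
        H3 returns [(-5, 0)]
      branch[1] choose=1:
        H0 returns -1
        H1 returns (-1, 0)
        H2 returns (-1, 0)
        H3 returns [(-1, 0)]
      branch[2] choose=3:
        H0 returns -3
        H1 returns (-3, 0)
        H2 returns (-3, 0)
        H3 returns [(-3, 0)]
  branch[2] choose=2:
    put(-3) @ H1 ⇒ s:=-3
    choose[5, 1, 3] @ H3
      branch[0] choose=5:
        H0 returns -5
        H1 returns (-5, -3)
        H2 returns (-5, -3)
        H3 returns [(-5, -3)]
      branch[1] choose=1:
        H0 returns -1
        H1 returns (-1, -3)
        H2 returns (-1, -3)
        H3 returns [(-1, -3)]
      branch[2] choose=3:
        H0 returns -3
        H1 returns (-3, -3)
        H2 returns (-3, -3)
        H3 returns [(-3, -3)]
= [(-5, 1), (-1, 1), (-3, 1), (-5, 0), (-1, 0), (-3, 0), (-5, -3), (-1, -3), (-3, -3)]

Answer: [(-5, 1), (-1, 1), (-3, 1), (-5, 0), (-1, 0), (-3, 0), (-5, -3), (-1, -3), (-3, -3)]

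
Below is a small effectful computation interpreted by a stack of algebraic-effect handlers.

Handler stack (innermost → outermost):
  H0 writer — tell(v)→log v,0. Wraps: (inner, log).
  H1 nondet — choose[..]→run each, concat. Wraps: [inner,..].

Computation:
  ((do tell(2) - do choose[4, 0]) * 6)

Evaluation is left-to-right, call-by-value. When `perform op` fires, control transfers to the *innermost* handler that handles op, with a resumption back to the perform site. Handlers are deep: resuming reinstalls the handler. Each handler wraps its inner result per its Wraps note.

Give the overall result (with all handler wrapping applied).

Step-by-step:
tell(2) @ H0 ⇒ log+=2
choose[4, 0] @ H1
  branch[0] choose=4:
    H0 returns (-24, (2))
    H1 returns [(-24, (2))]
  branch[1] choose=0:
    H0 returns (0, (2))
    H1 returns [(0, (2))]
= [(-24, (2)), (0, (2))]

Answer: [(-24, (2)), (0, (2))]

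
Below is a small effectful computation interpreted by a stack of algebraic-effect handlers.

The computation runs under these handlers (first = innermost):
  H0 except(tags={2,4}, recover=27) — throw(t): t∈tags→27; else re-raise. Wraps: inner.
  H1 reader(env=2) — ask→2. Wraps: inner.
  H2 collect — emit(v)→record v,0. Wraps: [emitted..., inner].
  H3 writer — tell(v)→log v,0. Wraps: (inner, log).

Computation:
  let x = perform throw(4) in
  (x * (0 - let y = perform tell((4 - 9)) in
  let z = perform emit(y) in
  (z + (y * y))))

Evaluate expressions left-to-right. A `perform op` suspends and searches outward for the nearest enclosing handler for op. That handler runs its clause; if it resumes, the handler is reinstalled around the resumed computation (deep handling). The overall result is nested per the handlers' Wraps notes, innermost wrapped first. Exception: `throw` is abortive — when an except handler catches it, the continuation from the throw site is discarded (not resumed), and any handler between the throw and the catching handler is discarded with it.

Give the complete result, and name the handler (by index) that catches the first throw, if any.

Answer: ([27], ()) ; first throw caught by: H0

Step-by-step:
throw(4) @ H0 caught ⇒ 27
H1 returns 27
H2 returns [27]
H3 returns ([27], ())
= ([27], ())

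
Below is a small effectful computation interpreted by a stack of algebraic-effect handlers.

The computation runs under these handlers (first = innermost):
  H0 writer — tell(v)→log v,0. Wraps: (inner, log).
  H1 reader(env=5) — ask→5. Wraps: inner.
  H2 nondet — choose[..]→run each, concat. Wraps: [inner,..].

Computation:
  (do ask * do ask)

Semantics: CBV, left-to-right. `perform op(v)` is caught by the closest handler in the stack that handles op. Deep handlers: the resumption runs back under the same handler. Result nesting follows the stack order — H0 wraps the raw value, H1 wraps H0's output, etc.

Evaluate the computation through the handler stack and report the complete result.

Answer: [(25, ())]

Step-by-step:
ask @ H1 ⇒ 5
ask @ H1 ⇒ 5
H0 returns (25, ())
H1 returns (25, ())
H2 returns [(25, ())]
= [(25, ())]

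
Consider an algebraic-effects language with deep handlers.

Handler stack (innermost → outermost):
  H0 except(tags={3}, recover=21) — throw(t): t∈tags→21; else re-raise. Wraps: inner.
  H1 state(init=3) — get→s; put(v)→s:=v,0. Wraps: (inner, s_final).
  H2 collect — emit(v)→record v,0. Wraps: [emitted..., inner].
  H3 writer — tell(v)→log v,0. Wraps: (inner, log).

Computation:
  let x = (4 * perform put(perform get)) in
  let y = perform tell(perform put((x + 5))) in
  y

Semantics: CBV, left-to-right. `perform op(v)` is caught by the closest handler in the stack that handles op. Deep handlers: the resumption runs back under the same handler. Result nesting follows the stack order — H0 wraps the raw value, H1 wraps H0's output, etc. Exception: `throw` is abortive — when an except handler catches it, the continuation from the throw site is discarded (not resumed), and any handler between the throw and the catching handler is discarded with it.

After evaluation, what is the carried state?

Evaluation trace:
get @ H1 ⇒ 3
put(3) @ H1 ⇒ s:=3
put(5) @ H1 ⇒ s:=5
tell(0) @ H3 ⇒ log+=0
H0 returns 0
H1 returns (0, 5)
H2 returns [(0, 5)]
H3 returns ([(0, 5)], (0))
= ([(0, 5)], (0))

Answer: 5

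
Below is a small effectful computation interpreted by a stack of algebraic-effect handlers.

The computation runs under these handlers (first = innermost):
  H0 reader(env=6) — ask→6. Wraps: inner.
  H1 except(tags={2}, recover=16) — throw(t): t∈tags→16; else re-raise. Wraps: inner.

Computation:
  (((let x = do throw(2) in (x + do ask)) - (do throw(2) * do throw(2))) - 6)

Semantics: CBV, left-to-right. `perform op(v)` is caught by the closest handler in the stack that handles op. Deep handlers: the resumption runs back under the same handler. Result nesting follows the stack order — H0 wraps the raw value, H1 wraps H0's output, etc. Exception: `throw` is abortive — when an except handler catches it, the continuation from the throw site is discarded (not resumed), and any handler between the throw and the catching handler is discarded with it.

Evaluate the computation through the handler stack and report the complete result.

Step-by-step:
throw(2) @ H1 caught ⇒ 16
= 16

Answer: 16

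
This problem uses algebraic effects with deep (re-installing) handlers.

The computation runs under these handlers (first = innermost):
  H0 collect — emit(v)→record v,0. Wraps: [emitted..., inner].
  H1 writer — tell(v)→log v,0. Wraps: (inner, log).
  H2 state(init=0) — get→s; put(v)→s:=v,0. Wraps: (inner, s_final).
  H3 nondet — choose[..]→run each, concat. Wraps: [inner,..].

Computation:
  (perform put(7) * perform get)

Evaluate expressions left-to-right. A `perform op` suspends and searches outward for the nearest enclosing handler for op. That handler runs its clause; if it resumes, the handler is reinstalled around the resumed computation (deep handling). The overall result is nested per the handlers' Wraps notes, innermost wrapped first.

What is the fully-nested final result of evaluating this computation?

Evaluation trace:
put(7) @ H2 ⇒ s:=7
get @ H2 ⇒ 7
H0 returns [0]
H1 returns ([0], ())
H2 returns (([0], ()), 7)
H3 returns [(([0], ()), 7)]
= [(([0], ()), 7)]

Answer: [(([0], ()), 7)]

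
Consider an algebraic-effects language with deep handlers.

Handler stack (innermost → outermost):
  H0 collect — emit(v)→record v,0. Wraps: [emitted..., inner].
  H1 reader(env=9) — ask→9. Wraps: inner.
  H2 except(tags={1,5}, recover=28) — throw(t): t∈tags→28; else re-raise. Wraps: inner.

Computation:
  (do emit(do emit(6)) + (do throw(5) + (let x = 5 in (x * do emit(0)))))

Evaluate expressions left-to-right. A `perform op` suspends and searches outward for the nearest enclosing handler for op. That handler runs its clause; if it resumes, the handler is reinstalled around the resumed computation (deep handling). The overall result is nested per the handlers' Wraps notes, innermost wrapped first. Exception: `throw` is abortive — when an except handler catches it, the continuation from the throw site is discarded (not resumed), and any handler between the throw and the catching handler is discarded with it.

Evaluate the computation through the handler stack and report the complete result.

Answer: 28

Step-by-step:
emit(6) @ H0 ⇒ out+=6
emit(0) @ H0 ⇒ out+=0
throw(5) @ H2 caught ⇒ 28
= 28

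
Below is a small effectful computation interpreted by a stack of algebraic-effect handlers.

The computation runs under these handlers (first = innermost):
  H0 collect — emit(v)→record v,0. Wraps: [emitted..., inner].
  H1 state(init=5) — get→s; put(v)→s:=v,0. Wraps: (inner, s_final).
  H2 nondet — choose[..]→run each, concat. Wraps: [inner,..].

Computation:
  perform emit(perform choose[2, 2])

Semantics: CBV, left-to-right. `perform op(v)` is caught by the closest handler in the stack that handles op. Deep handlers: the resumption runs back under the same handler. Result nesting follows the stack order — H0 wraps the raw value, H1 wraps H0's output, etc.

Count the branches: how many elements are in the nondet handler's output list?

Working:
choose[2, 2] @ H2
  branch[0] choose=2:
    emit(2) @ H0 ⇒ out+=2
    H0 returns [2, 0]
    H1 returns ([2, 0], 5)
    H2 returns [([2, 0], 5)]
  branch[1] choose=2:
    emit(2) @ H0 ⇒ out+=2
    H0 returns [2, 0]
    H1 returns ([2, 0], 5)
    H2 returns [([2, 0], 5)]
= [([2, 0], 5), ([2, 0], 5)]

Answer: 2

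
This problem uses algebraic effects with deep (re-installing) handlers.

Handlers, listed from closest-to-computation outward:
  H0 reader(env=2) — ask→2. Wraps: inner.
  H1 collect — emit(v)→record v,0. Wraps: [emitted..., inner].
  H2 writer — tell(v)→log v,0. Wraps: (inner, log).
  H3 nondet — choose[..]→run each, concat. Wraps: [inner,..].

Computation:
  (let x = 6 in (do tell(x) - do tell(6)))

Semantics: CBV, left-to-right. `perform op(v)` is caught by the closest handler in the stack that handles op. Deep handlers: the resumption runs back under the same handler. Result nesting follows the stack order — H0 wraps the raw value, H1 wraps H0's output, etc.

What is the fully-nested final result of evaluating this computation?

Answer: [([0], (6, 6))]

Step-by-step:
tell(6) @ H2 ⇒ log+=6
tell(6) @ H2 ⇒ log+=6
H0 returns 0
H1 returns [0]
H2 returns ([0], (6, 6))
H3 returns [([0], (6, 6))]
= [([0], (6, 6))]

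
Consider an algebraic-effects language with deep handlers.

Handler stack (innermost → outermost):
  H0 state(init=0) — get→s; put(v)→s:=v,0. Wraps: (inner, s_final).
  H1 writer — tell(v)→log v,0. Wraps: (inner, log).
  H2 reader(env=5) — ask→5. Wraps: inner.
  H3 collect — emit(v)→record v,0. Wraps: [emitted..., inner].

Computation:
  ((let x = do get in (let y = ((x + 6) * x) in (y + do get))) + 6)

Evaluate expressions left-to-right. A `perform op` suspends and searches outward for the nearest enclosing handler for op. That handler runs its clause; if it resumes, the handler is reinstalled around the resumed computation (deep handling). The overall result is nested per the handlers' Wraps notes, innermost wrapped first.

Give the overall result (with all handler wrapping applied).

Working:
get @ H0 ⇒ 0
get @ H0 ⇒ 0
H0 returns (6, 0)
H1 returns ((6, 0), ())
H2 returns ((6, 0), ())
H3 returns [((6, 0), ())]
= [((6, 0), ())]

Answer: [((6, 0), ())]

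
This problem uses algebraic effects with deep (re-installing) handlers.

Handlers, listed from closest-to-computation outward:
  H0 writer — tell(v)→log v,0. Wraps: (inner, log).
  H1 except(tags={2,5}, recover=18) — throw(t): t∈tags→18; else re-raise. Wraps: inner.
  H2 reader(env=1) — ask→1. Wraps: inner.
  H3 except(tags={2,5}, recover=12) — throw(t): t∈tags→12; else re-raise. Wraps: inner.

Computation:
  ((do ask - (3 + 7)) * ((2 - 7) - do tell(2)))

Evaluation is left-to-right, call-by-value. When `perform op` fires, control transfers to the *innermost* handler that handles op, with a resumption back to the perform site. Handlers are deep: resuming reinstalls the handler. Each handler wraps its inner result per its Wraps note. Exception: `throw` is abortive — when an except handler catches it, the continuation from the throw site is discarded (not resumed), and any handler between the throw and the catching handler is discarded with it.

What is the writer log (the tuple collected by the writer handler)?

Step-by-step:
ask @ H2 ⇒ 1
tell(2) @ H0 ⇒ log+=2
H0 returns (45, (2))
H1 returns (45, (2))
H2 returns (45, (2))
H3 returns (45, (2))
= (45, (2))

Answer: (2)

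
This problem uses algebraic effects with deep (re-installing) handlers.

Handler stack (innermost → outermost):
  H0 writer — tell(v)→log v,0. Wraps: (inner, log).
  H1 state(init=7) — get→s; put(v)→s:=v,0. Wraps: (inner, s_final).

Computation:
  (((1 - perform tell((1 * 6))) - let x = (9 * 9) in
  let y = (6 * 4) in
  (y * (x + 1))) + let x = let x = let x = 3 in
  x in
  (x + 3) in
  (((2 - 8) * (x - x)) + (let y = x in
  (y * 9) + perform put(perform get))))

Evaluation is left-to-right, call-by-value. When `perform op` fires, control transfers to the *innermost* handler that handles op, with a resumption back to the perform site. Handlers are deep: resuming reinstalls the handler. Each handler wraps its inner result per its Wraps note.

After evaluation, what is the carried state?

Step-by-step:
tell(6) @ H0 ⇒ log+=6
get @ H1 ⇒ 7
put(7) @ H1 ⇒ s:=7
H0 returns (-1913, (6))
H1 returns ((-1913, (6)), 7)
= ((-1913, (6)), 7)

Answer: 7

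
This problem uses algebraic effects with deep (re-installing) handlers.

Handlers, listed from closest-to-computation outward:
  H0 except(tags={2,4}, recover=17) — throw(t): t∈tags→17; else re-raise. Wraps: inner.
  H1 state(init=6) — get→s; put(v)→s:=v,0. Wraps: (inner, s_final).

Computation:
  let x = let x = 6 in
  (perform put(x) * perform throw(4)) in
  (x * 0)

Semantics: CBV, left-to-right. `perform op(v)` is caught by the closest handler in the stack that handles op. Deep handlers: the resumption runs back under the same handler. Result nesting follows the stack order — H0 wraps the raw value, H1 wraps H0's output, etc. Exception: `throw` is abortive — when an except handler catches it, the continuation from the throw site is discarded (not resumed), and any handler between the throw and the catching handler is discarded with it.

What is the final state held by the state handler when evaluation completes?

Answer: 6

Step-by-step:
put(6) @ H1 ⇒ s:=6
throw(4) @ H0 caught ⇒ 17
H1 returns (17, 6)
= (17, 6)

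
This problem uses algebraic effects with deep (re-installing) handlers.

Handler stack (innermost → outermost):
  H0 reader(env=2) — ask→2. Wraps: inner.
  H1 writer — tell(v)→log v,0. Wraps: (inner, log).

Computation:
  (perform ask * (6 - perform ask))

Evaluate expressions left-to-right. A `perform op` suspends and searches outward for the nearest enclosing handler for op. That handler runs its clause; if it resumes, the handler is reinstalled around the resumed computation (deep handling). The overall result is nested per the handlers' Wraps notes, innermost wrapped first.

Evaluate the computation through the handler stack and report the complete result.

Step-by-step:
ask @ H0 ⇒ 2
ask @ H0 ⇒ 2
H0 returns 8
H1 returns (8, ())
= (8, ())

Answer: (8, ())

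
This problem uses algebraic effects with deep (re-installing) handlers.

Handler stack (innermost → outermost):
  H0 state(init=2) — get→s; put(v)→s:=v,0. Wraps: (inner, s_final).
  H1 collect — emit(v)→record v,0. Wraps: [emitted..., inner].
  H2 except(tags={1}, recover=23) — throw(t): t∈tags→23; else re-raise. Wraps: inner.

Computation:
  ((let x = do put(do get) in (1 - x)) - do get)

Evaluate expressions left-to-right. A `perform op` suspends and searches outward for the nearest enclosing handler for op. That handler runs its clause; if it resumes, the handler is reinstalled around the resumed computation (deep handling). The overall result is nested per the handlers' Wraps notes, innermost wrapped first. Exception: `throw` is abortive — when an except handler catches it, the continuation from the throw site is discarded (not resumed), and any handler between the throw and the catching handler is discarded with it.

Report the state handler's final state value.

Evaluation trace:
get @ H0 ⇒ 2
put(2) @ H0 ⇒ s:=2
get @ H0 ⇒ 2
H0 returns (-1, 2)
H1 returns [(-1, 2)]
H2 returns [(-1, 2)]
= [(-1, 2)]

Answer: 2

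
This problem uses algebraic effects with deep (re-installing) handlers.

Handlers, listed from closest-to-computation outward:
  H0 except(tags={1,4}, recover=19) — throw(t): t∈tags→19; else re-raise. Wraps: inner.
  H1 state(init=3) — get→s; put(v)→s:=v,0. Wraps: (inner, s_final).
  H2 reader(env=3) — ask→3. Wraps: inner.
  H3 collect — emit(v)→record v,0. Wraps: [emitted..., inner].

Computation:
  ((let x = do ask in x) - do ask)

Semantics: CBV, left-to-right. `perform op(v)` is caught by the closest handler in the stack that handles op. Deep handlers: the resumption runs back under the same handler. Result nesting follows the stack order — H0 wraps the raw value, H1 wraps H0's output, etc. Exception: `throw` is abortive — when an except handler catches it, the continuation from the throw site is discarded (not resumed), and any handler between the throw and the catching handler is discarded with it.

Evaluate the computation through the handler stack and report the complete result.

Answer: [(0, 3)]

Evaluation trace:
ask @ H2 ⇒ 3
ask @ H2 ⇒ 3
H0 returns 0
H1 returns (0, 3)
H2 returns (0, 3)
H3 returns [(0, 3)]
= [(0, 3)]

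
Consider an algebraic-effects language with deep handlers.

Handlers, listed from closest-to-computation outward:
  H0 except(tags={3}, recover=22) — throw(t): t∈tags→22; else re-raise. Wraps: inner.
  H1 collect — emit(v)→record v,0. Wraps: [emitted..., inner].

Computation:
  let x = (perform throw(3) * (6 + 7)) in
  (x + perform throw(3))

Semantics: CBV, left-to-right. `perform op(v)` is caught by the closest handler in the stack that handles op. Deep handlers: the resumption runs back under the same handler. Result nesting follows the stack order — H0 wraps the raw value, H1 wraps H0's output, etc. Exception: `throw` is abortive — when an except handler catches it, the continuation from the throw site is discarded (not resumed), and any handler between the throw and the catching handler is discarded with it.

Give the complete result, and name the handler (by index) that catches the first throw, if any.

Step-by-step:
throw(3) @ H0 caught ⇒ 22
H1 returns [22]
= [22]

Answer: [22] ; first throw caught by: H0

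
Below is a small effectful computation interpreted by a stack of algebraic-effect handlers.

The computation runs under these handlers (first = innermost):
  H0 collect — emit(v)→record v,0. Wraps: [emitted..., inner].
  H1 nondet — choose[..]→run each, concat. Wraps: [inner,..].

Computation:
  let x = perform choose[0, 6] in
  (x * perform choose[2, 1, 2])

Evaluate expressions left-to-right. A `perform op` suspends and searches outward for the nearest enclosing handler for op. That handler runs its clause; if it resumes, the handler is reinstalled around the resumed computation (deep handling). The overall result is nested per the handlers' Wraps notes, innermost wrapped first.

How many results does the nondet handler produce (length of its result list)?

Evaluation trace:
choose[0, 6] @ H1
  branch[0] choose=0:
    choose[2, 1, 2] @ H1
      branch[0] choose=2:
        H0 returns [0]
        H1 returns [[0]]
      branch[1] choose=1:
        H0 returns [0]
        H1 returns [[0]]
      branch[2] choose=2:
        H0 returns [0]
        H1 returns [[0]]
  branch[1] choose=6:
    choose[2, 1, 2] @ H1
      branch[0] choose=2:
        H0 returns [12]
        H1 returns [[12]]
      branch[1] choose=1:
        H0 returns [6]
        H1 returns [[6]]
      branch[2] choose=2:
        H0 returns [12]
        H1 returns [[12]]
= [[0], [0], [0], [12], [6], [12]]

Answer: 6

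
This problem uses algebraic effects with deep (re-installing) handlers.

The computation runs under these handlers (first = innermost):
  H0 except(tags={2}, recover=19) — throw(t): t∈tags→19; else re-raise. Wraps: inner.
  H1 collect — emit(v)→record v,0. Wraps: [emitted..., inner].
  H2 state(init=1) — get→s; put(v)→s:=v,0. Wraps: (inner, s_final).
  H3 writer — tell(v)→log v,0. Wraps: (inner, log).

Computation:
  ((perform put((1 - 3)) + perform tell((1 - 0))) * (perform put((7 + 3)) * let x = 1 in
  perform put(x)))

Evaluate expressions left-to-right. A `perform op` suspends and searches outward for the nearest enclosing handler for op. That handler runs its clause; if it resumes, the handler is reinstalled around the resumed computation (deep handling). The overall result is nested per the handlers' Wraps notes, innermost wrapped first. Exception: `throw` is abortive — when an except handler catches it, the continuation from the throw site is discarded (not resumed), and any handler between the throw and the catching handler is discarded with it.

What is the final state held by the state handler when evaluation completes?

Answer: 1

Working:
put(-2) @ H2 ⇒ s:=-2
tell(1) @ H3 ⇒ log+=1
put(10) @ H2 ⇒ s:=10
put(1) @ H2 ⇒ s:=1
H0 returns 0
H1 returns [0]
H2 returns ([0], 1)
H3 returns (([0], 1), (1))
= (([0], 1), (1))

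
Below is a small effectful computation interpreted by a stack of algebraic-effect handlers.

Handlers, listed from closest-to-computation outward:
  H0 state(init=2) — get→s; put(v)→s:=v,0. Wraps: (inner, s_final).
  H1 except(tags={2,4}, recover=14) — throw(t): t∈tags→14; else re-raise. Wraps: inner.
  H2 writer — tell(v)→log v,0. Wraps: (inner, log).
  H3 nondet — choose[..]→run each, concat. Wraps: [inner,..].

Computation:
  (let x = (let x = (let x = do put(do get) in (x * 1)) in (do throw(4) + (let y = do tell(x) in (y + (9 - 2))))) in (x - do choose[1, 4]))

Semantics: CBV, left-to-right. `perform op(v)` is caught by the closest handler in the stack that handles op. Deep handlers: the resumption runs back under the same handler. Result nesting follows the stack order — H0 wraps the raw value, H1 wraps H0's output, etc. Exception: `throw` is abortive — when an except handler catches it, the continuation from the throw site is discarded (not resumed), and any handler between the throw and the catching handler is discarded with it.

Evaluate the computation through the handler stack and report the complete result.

Answer: [(14, ())]

Step-by-step:
get @ H0 ⇒ 2
put(2) @ H0 ⇒ s:=2
throw(4) @ H1 caught ⇒ 14
H2 returns (14, ())
H3 returns [(14, ())]
= [(14, ())]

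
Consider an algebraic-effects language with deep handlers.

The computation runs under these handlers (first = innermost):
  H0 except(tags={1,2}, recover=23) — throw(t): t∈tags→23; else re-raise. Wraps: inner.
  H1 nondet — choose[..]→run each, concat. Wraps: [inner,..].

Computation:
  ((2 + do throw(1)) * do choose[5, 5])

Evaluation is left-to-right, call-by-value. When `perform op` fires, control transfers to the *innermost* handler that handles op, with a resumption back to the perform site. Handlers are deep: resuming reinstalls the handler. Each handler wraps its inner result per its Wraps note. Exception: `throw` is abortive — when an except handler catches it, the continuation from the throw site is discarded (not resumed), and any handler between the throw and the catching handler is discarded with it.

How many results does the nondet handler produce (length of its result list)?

Working:
throw(1) @ H0 caught ⇒ 23
H1 returns [23]
= [23]

Answer: 1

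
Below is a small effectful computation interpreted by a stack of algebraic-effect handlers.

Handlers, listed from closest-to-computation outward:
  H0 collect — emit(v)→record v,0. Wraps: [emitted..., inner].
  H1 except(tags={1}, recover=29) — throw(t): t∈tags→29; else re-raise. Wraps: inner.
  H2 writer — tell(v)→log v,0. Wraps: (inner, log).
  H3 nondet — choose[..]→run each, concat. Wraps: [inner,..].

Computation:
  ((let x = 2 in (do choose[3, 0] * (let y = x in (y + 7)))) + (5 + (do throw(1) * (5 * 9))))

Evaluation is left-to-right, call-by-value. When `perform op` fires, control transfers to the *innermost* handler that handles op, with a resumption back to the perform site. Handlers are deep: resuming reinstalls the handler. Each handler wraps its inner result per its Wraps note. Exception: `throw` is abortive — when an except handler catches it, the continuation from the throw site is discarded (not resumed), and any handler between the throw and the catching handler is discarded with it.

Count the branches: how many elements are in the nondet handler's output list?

Evaluation trace:
choose[3, 0] @ H3
  branch[0] choose=3:
    throw(1) @ H1 caught ⇒ 29
    H2 returns (29, ())
    H3 returns [(29, ())]
  branch[1] choose=0:
    throw(1) @ H1 caught ⇒ 29
    H2 returns (29, ())
    H3 returns [(29, ())]
= [(29, ()), (29, ())]

Answer: 2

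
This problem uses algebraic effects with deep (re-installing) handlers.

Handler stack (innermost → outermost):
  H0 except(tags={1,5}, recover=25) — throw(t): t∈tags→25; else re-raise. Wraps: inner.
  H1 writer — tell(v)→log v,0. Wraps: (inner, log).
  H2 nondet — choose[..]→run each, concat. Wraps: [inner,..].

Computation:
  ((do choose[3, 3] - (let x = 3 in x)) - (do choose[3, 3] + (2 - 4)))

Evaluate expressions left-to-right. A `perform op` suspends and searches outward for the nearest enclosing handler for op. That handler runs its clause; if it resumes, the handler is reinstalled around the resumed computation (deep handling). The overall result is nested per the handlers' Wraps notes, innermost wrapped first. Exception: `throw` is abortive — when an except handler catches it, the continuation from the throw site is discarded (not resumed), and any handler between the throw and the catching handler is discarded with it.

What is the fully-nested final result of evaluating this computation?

Answer: [(-1, ()), (-1, ()), (-1, ()), (-1, ())]

Step-by-step:
choose[3, 3] @ H2
  branch[0] choose=3:
    choose[3, 3] @ H2
      branch[0] choose=3:
        H0 returns -1
        H1 returns (-1, ())
        H2 returns [(-1, ())]
      branch[1] choose=3:
        H0 returns -1
        H1 returns (-1, ())
        H2 returns [(-1, ())]
  branch[1] choose=3:
    choose[3, 3] @ H2
      branch[0] choose=3:
        H0 returns -1
        H1 returns (-1, ())
        H2 returns [(-1, ())]
      branch[1] choose=3:
        H0 returns -1
        H1 returns (-1, ())
        H2 returns [(-1, ())]
= [(-1, ()), (-1, ()), (-1, ()), (-1, ())]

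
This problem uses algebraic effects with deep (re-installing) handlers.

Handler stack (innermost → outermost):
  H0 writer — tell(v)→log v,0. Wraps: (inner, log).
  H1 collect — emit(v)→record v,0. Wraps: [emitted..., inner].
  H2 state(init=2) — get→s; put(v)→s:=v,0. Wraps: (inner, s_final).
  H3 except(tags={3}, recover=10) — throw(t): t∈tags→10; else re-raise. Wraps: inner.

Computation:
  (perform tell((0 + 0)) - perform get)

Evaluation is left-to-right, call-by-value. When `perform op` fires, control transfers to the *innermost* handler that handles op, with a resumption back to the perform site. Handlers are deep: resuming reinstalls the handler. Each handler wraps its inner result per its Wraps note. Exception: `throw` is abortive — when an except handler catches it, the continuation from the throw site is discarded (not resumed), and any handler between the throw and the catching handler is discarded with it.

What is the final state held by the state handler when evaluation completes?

Answer: 2

Evaluation trace:
tell(0) @ H0 ⇒ log+=0
get @ H2 ⇒ 2
H0 returns (-2, (0))
H1 returns [(-2, (0))]
H2 returns ([(-2, (0))], 2)
H3 returns ([(-2, (0))], 2)
= ([(-2, (0))], 2)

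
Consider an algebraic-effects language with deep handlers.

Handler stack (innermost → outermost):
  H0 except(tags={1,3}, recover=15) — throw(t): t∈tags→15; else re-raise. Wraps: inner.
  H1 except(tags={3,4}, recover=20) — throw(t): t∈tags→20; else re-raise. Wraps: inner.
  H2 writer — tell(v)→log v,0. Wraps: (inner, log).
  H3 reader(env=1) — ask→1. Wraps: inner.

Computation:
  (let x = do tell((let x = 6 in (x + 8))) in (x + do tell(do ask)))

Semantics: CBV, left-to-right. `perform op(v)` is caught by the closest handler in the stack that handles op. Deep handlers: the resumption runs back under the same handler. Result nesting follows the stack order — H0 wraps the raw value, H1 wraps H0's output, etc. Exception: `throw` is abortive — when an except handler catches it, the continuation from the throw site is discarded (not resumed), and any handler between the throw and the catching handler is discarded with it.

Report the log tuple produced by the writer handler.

Evaluation trace:
tell(14) @ H2 ⇒ log+=14
ask @ H3 ⇒ 1
tell(1) @ H2 ⇒ log+=1
H0 returns 0
H1 returns 0
H2 returns (0, (14, 1))
H3 returns (0, (14, 1))
= (0, (14, 1))

Answer: (14, 1)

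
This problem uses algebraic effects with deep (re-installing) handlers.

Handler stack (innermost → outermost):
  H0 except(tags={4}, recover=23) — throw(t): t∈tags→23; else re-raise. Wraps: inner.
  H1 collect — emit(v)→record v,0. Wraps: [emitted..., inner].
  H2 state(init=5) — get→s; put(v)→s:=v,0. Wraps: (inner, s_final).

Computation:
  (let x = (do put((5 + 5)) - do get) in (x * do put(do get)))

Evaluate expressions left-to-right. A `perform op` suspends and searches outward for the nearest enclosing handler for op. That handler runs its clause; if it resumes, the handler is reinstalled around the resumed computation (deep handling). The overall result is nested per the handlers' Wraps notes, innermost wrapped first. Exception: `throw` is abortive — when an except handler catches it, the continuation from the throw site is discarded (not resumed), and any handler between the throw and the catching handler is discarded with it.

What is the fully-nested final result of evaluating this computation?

Step-by-step:
put(10) @ H2 ⇒ s:=10
get @ H2 ⇒ 10
get @ H2 ⇒ 10
put(10) @ H2 ⇒ s:=10
H0 returns 0
H1 returns [0]
H2 returns ([0], 10)
= ([0], 10)

Answer: ([0], 10)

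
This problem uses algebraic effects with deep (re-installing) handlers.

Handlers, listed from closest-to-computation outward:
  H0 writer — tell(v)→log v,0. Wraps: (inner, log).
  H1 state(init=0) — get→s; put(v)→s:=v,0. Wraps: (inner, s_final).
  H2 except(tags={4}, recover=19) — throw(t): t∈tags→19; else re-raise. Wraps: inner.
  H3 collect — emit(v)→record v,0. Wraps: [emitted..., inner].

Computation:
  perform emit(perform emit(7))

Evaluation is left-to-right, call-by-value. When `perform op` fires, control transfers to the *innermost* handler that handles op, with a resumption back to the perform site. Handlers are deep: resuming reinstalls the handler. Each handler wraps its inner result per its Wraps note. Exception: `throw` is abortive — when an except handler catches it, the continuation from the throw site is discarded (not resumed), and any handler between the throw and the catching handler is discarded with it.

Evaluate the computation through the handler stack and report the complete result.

Answer: [7, 0, ((0, ()), 0)]

Step-by-step:
emit(7) @ H3 ⇒ out+=7
emit(0) @ H3 ⇒ out+=0
H0 returns (0, ())
H1 returns ((0, ()), 0)
H2 returns ((0, ()), 0)
H3 returns [7, 0, ((0, ()), 0)]
= [7, 0, ((0, ()), 0)]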